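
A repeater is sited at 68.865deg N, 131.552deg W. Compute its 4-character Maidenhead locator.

CP48

Add 180° to longitude and 90° to latitude: 48.45, 158.87.
Field: lon ⌊48.45/20⌋ = 2 → C; lat ⌊158.87/10⌋ = 15 → P.
Square: lon ⌊8.45/2⌋ = 4; lat ⌊8.87/1⌋ = 8.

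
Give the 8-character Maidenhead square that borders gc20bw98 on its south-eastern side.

GC20cw07

Longitude extended square 9; +1 → 10, wraps to 0, carry into subsquare.
Longitude subsquare b = 1; +1 → 2 = c.
Latitude extended square 8; −1 → 7.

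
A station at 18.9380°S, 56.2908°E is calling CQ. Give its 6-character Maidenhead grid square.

LH81db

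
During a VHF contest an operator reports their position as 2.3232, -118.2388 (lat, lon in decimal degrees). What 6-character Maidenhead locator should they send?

DJ02vh

Add 180° to longitude and 90° to latitude: 61.7612, 92.3232.
Field: 61.7612/20 → 3 → D, 92.3232/10 → 9 → J; chars DJ.
Square: 1.7612/2 → 0, 2.3232/1 → 2; chars 02.
Subsquare: 1.7612/0.0833333 → 21 → v, 0.3232/0.0416667 → 7 → h; chars vh.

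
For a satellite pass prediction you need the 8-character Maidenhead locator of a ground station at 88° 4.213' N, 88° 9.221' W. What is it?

Add 180° to longitude and 90° to latitude: 91.84632, 178.07022.
Field (20°×10°, letters A–R): 91.84632/20 → 4 → E, 178.07022/10 → 17 → R; chars ER.
Square (2°×1°, digits 0–9): 11.84632/2 → 5, 8.07022/1 → 8; chars 58.
Subsquare (5′×2.5′, letters a–x): 1.84632/0.0833333 → 22 → w, 0.07022/0.0416667 → 1 → b; chars wb.
Extended square (30″×15″, digits 0–9): 0.01298/0.00833333 → 1, 0.02855/0.00416667 → 6; chars 16.

ER58wb16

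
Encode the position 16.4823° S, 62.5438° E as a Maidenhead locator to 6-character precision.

Shift to the Maidenhead origin (180°W, 90°S): lon 242.5438, lat 73.5177.
Field: 242.5438/20 → 12 → M, 73.5177/10 → 7 → H; chars MH.
Square: 2.5438/2 → 1, 3.5177/1 → 3; chars 13.
Subsquare: 0.5438/0.0833333 → 6 → g, 0.5177/0.0416667 → 12 → m; chars gm.

MH13gm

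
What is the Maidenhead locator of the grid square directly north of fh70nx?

FH71na

Latitude subsquare x = 23; +1 → 24, wraps to 0 = a, carry into square.
Latitude square 0; +1 → 1.
The longitude characters are unchanged.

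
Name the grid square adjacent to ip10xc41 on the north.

Latitude extended square 1; +1 → 2.
The longitude characters are unchanged.

IP10xc42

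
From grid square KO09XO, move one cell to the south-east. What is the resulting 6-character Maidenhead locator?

Longitude subsquare x = 23; +1 → 24, wraps to 0 = a, carry into square.
Longitude square 0; +1 → 1.
Latitude subsquare o = 14; −1 → 13 = n.

KO19an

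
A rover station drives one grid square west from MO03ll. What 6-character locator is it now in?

MO03kl

Longitude subsquare l = 11; −1 → 10 = k.
The latitude characters are unchanged.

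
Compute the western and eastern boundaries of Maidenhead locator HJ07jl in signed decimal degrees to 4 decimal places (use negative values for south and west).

-39.2500, -39.1667

Field H=7, J=9: +7·20° lon, +9·10° lat → SW at lon -40°, lat 0°.
Square 0, 7: +0·2° lon, +7·1° lat → SW at lon -40°, lat 7°.
Subsquare j=9, l=11: +9·0.0833333° lon, +11·0.0416667° lat → SW at lon -39.25°, lat 7.45833°.
Cell spans 0.0833333° lon × 0.0416667° lat.
west -39.2500, east -39.1667.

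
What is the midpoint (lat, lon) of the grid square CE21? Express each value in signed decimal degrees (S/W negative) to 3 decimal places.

Field C=2, E=4: +2·20° lon, +4·10° lat → SW at lon -140°, lat -50°.
Square 2, 1: +2·2° lon, +1·1° lat → SW at lon -136°, lat -49°.
Cell spans 2° lon × 1° lat. Centre is SW corner plus half of each.
latitude -48.500, longitude -135.000.

-48.500, -135.000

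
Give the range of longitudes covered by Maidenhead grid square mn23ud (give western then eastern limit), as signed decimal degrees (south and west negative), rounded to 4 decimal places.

65.6667, 65.7500

Field M=12, N=13: +12·20° lon, +13·10° lat → SW at lon 60°, lat 40°.
Square 2, 3: +2·2° lon, +3·1° lat → SW at lon 64°, lat 43°.
Subsquare u=20, d=3: +20·0.0833333° lon, +3·0.0416667° lat → SW at lon 65.6667°, lat 43.125°.
Cell spans 0.0833333° lon × 0.0416667° lat.
west 65.6667, east 65.7500.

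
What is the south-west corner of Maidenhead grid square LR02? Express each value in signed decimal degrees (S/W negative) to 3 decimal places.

82.000, 40.000

Field L=11, R=17: +11·20° lon, +17·10° lat → SW at lon 40°, lat 80°.
Square 0, 2: +0·2° lon, +2·1° lat → SW at lon 40°, lat 82°.
latitude 82.000, longitude 40.000.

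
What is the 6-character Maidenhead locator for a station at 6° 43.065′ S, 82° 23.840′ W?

EI83tg

Shift to the Maidenhead origin (180°W, 90°S): lon 97.6027, lat 83.2823.
Field: lon ⌊97.6027/20⌋ = 4 → E; lat ⌊83.2823/10⌋ = 8 → I.
Square: lon ⌊17.6027/2⌋ = 8; lat ⌊3.2823/1⌋ = 3.
Subsquare: lon ⌊1.6027/0.0833333⌋ = 19 → t; lat ⌊0.2823/0.0416667⌋ = 6 → g.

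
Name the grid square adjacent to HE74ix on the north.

HE75ia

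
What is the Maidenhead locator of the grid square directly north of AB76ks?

AB76kt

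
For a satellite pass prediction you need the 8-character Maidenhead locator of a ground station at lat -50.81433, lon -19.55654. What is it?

ID09fe34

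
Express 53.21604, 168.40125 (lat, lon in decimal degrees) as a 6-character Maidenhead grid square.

Shift to the Maidenhead origin (180°W, 90°S): lon 348.4013, lat 143.2160.
Field: 348.4013/20 → 17 → R, 143.2160/10 → 14 → O; chars RO.
Square: 8.4013/2 → 4, 3.2160/1 → 3; chars 43.
Subsquare: 0.4013/0.0833333 → 4 → e, 0.2160/0.0416667 → 5 → f; chars ef.

RO43ef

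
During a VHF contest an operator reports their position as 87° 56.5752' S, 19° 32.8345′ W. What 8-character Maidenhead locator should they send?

IA02fb43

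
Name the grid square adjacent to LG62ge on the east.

Longitude subsquare g = 6; +1 → 7 = h.
The latitude characters are unchanged.

LG62he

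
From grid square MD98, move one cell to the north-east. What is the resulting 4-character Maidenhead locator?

Longitude square 9; +1 → 10, wraps to 0, carry into field.
Longitude field M = 12; +1 → 13 = N.
Latitude square 8; +1 → 9.

ND09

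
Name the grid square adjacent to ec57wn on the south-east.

EC57xm

Longitude subsquare w = 22; +1 → 23 = x.
Latitude subsquare n = 13; −1 → 12 = m.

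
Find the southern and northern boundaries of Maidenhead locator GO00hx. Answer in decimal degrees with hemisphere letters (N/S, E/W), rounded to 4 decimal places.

Field G=6, O=14: +6·20° lon, +14·10° lat → SW at lon -60°, lat 50°.
Square 0, 0: +0·2° lon, +0·1° lat → SW at lon -60°, lat 50°.
Subsquare h=7, x=23: +7·0.0833333° lon, +23·0.0416667° lat → SW at lon -59.4167°, lat 50.9583°.
Cell spans 0.0833333° lon × 0.0416667° lat.
south 50.9583° N, north 51.0000° N.

50.9583° N, 51.0000° N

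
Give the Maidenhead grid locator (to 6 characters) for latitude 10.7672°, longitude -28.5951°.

HK50qs

Shift to the Maidenhead origin (180°W, 90°S): lon 151.4049, lat 100.7672.
Field (20°×10°, letters A–R): 151.4049/20 → 7 → H, 100.7672/10 → 10 → K; chars HK.
Square (2°×1°, digits 0–9): 11.4049/2 → 5, 0.7672/1 → 0; chars 50.
Subsquare (5′×2.5′, letters a–x): 1.4049/0.0833333 → 16 → q, 0.7672/0.0416667 → 18 → s; chars qs.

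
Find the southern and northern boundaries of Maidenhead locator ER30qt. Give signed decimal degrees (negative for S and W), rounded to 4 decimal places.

80.7917, 80.8333

Field E=4, R=17: +4·20° lon, +17·10° lat → SW at lon -100°, lat 80°.
Square 3, 0: +3·2° lon, +0·1° lat → SW at lon -94°, lat 80°.
Subsquare q=16, t=19: +16·0.0833333° lon, +19·0.0416667° lat → SW at lon -92.6667°, lat 80.7917°.
Cell spans 0.0833333° lon × 0.0416667° lat.
south 80.7917, north 80.8333.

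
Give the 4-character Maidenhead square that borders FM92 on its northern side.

Latitude square 2; +1 → 3.
The longitude characters are unchanged.

FM93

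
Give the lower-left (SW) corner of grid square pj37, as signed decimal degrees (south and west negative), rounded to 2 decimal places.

7.00, 126.00

Field P=15, J=9: +15·20° lon, +9·10° lat → SW at lon 120°, lat 0°.
Square 3, 7: +3·2° lon, +7·1° lat → SW at lon 126°, lat 7°.
latitude 7.00, longitude 126.00.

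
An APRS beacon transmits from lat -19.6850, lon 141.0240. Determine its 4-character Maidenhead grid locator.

QH00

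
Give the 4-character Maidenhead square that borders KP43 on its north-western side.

Longitude square 4; −1 → 3.
Latitude square 3; +1 → 4.

KP34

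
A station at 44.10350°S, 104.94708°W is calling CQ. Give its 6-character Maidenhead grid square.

DE75mv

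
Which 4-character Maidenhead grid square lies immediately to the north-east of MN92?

NN03

Longitude square 9; +1 → 10, wraps to 0, carry into field.
Longitude field M = 12; +1 → 13 = N.
Latitude square 2; +1 → 3.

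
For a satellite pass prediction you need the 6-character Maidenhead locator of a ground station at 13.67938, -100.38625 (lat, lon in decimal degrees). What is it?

DK93tq

Add 180° to longitude and 90° to latitude: 79.6137, 103.6794.
Field: 79.6137/20 → 3 → D, 103.6794/10 → 10 → K; chars DK.
Square: 19.6137/2 → 9, 3.6794/1 → 3; chars 93.
Subsquare: 1.6137/0.0833333 → 19 → t, 0.6794/0.0416667 → 16 → q; chars tq.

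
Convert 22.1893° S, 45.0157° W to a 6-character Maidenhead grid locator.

GG77lt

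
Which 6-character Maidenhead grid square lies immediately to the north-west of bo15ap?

BO05xq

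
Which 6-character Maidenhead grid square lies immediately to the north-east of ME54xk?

ME64al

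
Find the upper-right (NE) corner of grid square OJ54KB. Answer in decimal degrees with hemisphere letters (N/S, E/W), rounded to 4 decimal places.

Field O=14, J=9: +14·20° lon, +9·10° lat → SW at lon 100°, lat 0°.
Square 5, 4: +5·2° lon, +4·1° lat → SW at lon 110°, lat 4°.
Subsquare k=10, b=1: +10·0.0833333° lon, +1·0.0416667° lat → SW at lon 110.833°, lat 4.04167°.
Cell spans 0.0833333° lon × 0.0416667° lat. NE corner is SW corner plus one full cell.
latitude 4.0833° N, longitude 110.9167° E.

4.0833° N, 110.9167° E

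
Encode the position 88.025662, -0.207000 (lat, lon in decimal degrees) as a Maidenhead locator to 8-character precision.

Add 180° to longitude and 90° to latitude: 179.79300, 178.02566.
Field (20°×10°, letters A–R): 179.79300/20 → 8 → I, 178.02566/10 → 17 → R; chars IR.
Square (2°×1°, digits 0–9): 19.79300/2 → 9, 8.02566/1 → 8; chars 98.
Subsquare (5′×2.5′, letters a–x): 1.79300/0.0833333 → 21 → v, 0.02566/0.0416667 → 0 → a; chars va.
Extended square (30″×15″, digits 0–9): 0.04300/0.00833333 → 5, 0.02566/0.00416667 → 6; chars 56.

IR98va56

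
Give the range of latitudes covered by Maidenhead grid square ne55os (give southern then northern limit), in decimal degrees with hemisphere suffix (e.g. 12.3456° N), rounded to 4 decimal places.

44.2500° S, 44.2083° S

Field N=13, E=4: +13·20° lon, +4·10° lat → SW at lon 80°, lat -50°.
Square 5, 5: +5·2° lon, +5·1° lat → SW at lon 90°, lat -45°.
Subsquare o=14, s=18: +14·0.0833333° lon, +18·0.0416667° lat → SW at lon 91.1667°, lat -44.25°.
Cell spans 0.0833333° lon × 0.0416667° lat.
south 44.2500° S, north 44.2083° S.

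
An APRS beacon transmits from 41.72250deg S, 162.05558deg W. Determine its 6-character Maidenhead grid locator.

Shift to the Maidenhead origin (180°W, 90°S): lon 17.9444, lat 48.2775.
Field (20°×10°, letters A–R): 17.9444/20 → 0 → A, 48.2775/10 → 4 → E; chars AE.
Square (2°×1°, digits 0–9): 17.9444/2 → 8, 8.2775/1 → 8; chars 88.
Subsquare (5′×2.5′, letters a–x): 1.9444/0.0833333 → 23 → x, 0.2775/0.0416667 → 6 → g; chars xg.

AE88xg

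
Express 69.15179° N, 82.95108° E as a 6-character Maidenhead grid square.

NP19ld

Shift to the Maidenhead origin (180°W, 90°S): lon 262.9511, lat 159.1518.
Field (20°×10°, letters A–R): lon ⌊262.9511/20⌋ = 13 → N; lat ⌊159.1518/10⌋ = 15 → P.
Square (2°×1°, digits 0–9): lon ⌊2.9511/2⌋ = 1; lat ⌊9.1518/1⌋ = 9.
Subsquare (5′×2.5′, letters a–x): lon ⌊0.9511/0.0833333⌋ = 11 → l; lat ⌊0.1518/0.0416667⌋ = 3 → d.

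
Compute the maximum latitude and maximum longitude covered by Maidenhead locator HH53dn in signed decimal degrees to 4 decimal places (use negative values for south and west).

-16.4167, -29.6667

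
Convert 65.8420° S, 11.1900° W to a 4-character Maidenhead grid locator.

IC44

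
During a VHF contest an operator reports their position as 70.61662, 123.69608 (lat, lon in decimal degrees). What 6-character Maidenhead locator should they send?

Add 180° to longitude and 90° to latitude: 303.6961, 160.6166.
Field: 303.6961/20 → 15 → P, 160.6166/10 → 16 → Q; chars PQ.
Square: 3.6961/2 → 1, 0.6166/1 → 0; chars 10.
Subsquare: 1.6961/0.0833333 → 20 → u, 0.6166/0.0416667 → 14 → o; chars uo.

PQ10uo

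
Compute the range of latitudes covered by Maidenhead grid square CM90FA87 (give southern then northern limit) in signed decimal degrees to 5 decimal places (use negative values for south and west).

Field C=2, M=12: +2·20° lon, +12·10° lat → SW at lon -140°, lat 30°.
Square 9, 0: +9·2° lon, +0·1° lat → SW at lon -122°, lat 30°.
Subsquare f=5, a=0: +5·0.0833333° lon, +0·0.0416667° lat → SW at lon -121.583°, lat 30°.
Extended square 8, 7: +8·0.00833333° lon, +7·0.00416667° lat → SW at lon -121.517°, lat 30.0292°.
Cell spans 0.00833333° lon × 0.00416667° lat.
south 30.02917, north 30.03333.

30.02917, 30.03333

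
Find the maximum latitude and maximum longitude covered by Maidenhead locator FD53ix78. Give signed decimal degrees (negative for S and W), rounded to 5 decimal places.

Field F=5, D=3: +5·20° lon, +3·10° lat → SW at lon -80°, lat -60°.
Square 5, 3: +5·2° lon, +3·1° lat → SW at lon -70°, lat -57°.
Subsquare i=8, x=23: +8·0.0833333° lon, +23·0.0416667° lat → SW at lon -69.3333°, lat -56.0417°.
Extended square 7, 8: +7·0.00833333° lon, +8·0.00416667° lat → SW at lon -69.275°, lat -56.0083°.
Cell spans 0.00833333° lon × 0.00416667° lat. NE corner is SW corner plus one full cell.
latitude -56.00417, longitude -69.26667.

-56.00417, -69.26667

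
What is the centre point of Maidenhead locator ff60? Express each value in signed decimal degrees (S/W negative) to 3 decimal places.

Field F=5, F=5: +5·20° lon, +5·10° lat → SW at lon -80°, lat -40°.
Square 6, 0: +6·2° lon, +0·1° lat → SW at lon -68°, lat -40°.
Cell spans 2° lon × 1° lat. Centre is SW corner plus half of each.
latitude -39.500, longitude -67.000.

-39.500, -67.000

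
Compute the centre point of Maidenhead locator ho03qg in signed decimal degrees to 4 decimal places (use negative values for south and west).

Field H=7, O=14: +7·20° lon, +14·10° lat → SW at lon -40°, lat 50°.
Square 0, 3: +0·2° lon, +3·1° lat → SW at lon -40°, lat 53°.
Subsquare q=16, g=6: +16·0.0833333° lon, +6·0.0416667° lat → SW at lon -38.6667°, lat 53.25°.
Cell spans 0.0833333° lon × 0.0416667° lat. Centre is SW corner plus half of each.
latitude 53.2708, longitude -38.6250.

53.2708, -38.6250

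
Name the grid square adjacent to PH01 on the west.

OH91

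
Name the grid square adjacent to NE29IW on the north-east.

Longitude subsquare i = 8; +1 → 9 = j.
Latitude subsquare w = 22; +1 → 23 = x.

NE29jx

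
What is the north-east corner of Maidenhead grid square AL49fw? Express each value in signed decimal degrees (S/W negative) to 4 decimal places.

29.9583, -171.5000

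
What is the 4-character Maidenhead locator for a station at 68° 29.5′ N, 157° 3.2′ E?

QP88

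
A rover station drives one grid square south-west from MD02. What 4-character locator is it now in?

Longitude square 0; −1 → -1, wraps to 9, carry into field.
Longitude field M = 12; −1 → 11 = L.
Latitude square 2; −1 → 1.

LD91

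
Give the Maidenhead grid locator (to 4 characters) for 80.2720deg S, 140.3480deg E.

QA09

Add 180° to longitude and 90° to latitude: 320.35, 9.73.
Field: 320.35/20 → 16 → Q, 9.73/10 → 0 → A; chars QA.
Square: 0.35/2 → 0, 9.73/1 → 9; chars 09.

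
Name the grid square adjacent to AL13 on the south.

Latitude square 3; −1 → 2.
The longitude characters are unchanged.

AL12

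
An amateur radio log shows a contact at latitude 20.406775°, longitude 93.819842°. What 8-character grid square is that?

Shift to the Maidenhead origin (180°W, 90°S): lon 273.81984, lat 110.40677.
Field: 273.81984/20 → 13 → N, 110.40677/10 → 11 → L; chars NL.
Square: 13.81984/2 → 6, 0.40677/1 → 0; chars 60.
Subsquare: 1.81984/0.0833333 → 21 → v, 0.40677/0.0416667 → 9 → j; chars vj.
Extended square: 0.06984/0.00833333 → 8, 0.03177/0.00416667 → 7; chars 87.

NL60vj87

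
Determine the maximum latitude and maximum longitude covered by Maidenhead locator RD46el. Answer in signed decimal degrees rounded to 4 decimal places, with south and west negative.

Field R=17, D=3: +17·20° lon, +3·10° lat → SW at lon 160°, lat -60°.
Square 4, 6: +4·2° lon, +6·1° lat → SW at lon 168°, lat -54°.
Subsquare e=4, l=11: +4·0.0833333° lon, +11·0.0416667° lat → SW at lon 168.333°, lat -53.5417°.
Cell spans 0.0833333° lon × 0.0416667° lat. NE corner is SW corner plus one full cell.
latitude -53.5000, longitude 168.4167.

-53.5000, 168.4167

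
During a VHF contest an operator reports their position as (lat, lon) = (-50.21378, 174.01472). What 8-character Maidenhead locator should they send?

Shift to the Maidenhead origin (180°W, 90°S): lon 354.01472, lat 39.78622.
Field (20°×10°, letters A–R): lon ⌊354.01472/20⌋ = 17 → R; lat ⌊39.78622/10⌋ = 3 → D.
Square (2°×1°, digits 0–9): lon ⌊14.01472/2⌋ = 7; lat ⌊9.78622/1⌋ = 9.
Subsquare (5′×2.5′, letters a–x): lon ⌊0.01472/0.0833333⌋ = 0 → a; lat ⌊0.78622/0.0416667⌋ = 18 → s.
Extended square (30″×15″, digits 0–9): lon ⌊0.01472/0.00833333⌋ = 1; lat ⌊0.03622/0.00416667⌋ = 8.

RD79as18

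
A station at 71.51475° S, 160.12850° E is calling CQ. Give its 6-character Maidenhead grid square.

RB08bl

Offset from 180°W / 90°S: lon 340.1285°, lat 18.4852°.
Field: 340.1285/20 → 17 → R, 18.4852/10 → 1 → B; chars RB.
Square: 0.1285/2 → 0, 8.4852/1 → 8; chars 08.
Subsquare: 0.1285/0.0833333 → 1 → b, 0.4852/0.0416667 → 11 → l; chars bl.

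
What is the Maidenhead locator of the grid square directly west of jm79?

Longitude square 7; −1 → 6.
The latitude characters are unchanged.

JM69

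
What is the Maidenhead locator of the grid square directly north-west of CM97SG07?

Longitude extended square 0; −1 → -1, wraps to 9, carry into subsquare.
Longitude subsquare s = 18; −1 → 17 = r.
Latitude extended square 7; +1 → 8.

CM97rg98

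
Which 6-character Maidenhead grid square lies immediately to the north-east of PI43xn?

Longitude subsquare x = 23; +1 → 24, wraps to 0 = a, carry into square.
Longitude square 4; +1 → 5.
Latitude subsquare n = 13; +1 → 14 = o.

PI53ao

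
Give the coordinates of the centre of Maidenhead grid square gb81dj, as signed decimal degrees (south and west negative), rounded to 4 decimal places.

-78.6042, -43.7083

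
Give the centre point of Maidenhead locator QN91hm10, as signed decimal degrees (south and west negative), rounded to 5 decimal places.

41.50208, 158.59583

Field Q=16, N=13: +16·20° lon, +13·10° lat → SW at lon 140°, lat 40°.
Square 9, 1: +9·2° lon, +1·1° lat → SW at lon 158°, lat 41°.
Subsquare h=7, m=12: +7·0.0833333° lon, +12·0.0416667° lat → SW at lon 158.583°, lat 41.5°.
Extended square 1, 0: +1·0.00833333° lon, +0·0.00416667° lat → SW at lon 158.592°, lat 41.5°.
Cell spans 0.00833333° lon × 0.00416667° lat. Centre is SW corner plus half of each.
latitude 41.50208, longitude 158.59583.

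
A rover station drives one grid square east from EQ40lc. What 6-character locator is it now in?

EQ40mc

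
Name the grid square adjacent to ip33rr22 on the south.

IP33rr21

Latitude extended square 2; −1 → 1.
The longitude characters are unchanged.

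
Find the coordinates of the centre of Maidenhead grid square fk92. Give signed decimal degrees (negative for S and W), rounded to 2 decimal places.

Field F=5, K=10: +5·20° lon, +10·10° lat → SW at lon -80°, lat 10°.
Square 9, 2: +9·2° lon, +2·1° lat → SW at lon -62°, lat 12°.
Cell spans 2° lon × 1° lat. Centre is SW corner plus half of each.
latitude 12.50, longitude -61.00.

12.50, -61.00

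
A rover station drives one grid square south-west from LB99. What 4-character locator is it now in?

Longitude square 9; −1 → 8.
Latitude square 9; −1 → 8.

LB88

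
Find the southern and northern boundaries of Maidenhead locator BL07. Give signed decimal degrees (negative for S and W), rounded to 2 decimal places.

27.00, 28.00

Field B=1, L=11: +1·20° lon, +11·10° lat → SW at lon -160°, lat 20°.
Square 0, 7: +0·2° lon, +7·1° lat → SW at lon -160°, lat 27°.
Cell spans 2° lon × 1° lat.
south 27.00, north 28.00.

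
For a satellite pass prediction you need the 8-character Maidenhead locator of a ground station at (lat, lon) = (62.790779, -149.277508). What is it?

Add 180° to longitude and 90° to latitude: 30.72249, 152.79078.
Field: lon ⌊30.72249/20⌋ = 1 → B; lat ⌊152.79078/10⌋ = 15 → P.
Square: lon ⌊10.72249/2⌋ = 5; lat ⌊2.79078/1⌋ = 2.
Subsquare: lon ⌊0.72249/0.0833333⌋ = 8 → i; lat ⌊0.79078/0.0416667⌋ = 18 → s.
Extended square: lon ⌊0.05583/0.00833333⌋ = 6; lat ⌊0.04078/0.00416667⌋ = 9.

BP52is69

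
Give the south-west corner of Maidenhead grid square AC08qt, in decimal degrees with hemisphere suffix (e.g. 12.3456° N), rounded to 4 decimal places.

Field A=0, C=2: +0·20° lon, +2·10° lat → SW at lon -180°, lat -70°.
Square 0, 8: +0·2° lon, +8·1° lat → SW at lon -180°, lat -62°.
Subsquare q=16, t=19: +16·0.0833333° lon, +19·0.0416667° lat → SW at lon -178.667°, lat -61.2083°.
latitude 61.2083° S, longitude 178.6667° W.

61.2083° S, 178.6667° W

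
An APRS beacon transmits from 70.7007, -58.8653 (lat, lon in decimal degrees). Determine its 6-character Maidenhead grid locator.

GQ00nq

Add 180° to longitude and 90° to latitude: 121.1347, 160.7007.
Field: lon ⌊121.1347/20⌋ = 6 → G; lat ⌊160.7007/10⌋ = 16 → Q.
Square: lon ⌊1.1347/2⌋ = 0; lat ⌊0.7007/1⌋ = 0.
Subsquare: lon ⌊1.1347/0.0833333⌋ = 13 → n; lat ⌊0.7007/0.0416667⌋ = 16 → q.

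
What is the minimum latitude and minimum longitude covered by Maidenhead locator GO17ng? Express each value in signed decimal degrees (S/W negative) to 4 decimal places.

Field G=6, O=14: +6·20° lon, +14·10° lat → SW at lon -60°, lat 50°.
Square 1, 7: +1·2° lon, +7·1° lat → SW at lon -58°, lat 57°.
Subsquare n=13, g=6: +13·0.0833333° lon, +6·0.0416667° lat → SW at lon -56.9167°, lat 57.25°.
latitude 57.2500, longitude -56.9167.

57.2500, -56.9167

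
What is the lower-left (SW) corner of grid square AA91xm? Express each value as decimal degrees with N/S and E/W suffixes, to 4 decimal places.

88.5000° S, 160.0833° W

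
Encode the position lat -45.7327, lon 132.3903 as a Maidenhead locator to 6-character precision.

Add 180° to longitude and 90° to latitude: 312.3903, 44.2673.
Field: lon ⌊312.3903/20⌋ = 15 → P; lat ⌊44.2673/10⌋ = 4 → E.
Square: lon ⌊12.3903/2⌋ = 6; lat ⌊4.2673/1⌋ = 4.
Subsquare: lon ⌊0.3903/0.0833333⌋ = 4 → e; lat ⌊0.2673/0.0416667⌋ = 6 → g.

PE64eg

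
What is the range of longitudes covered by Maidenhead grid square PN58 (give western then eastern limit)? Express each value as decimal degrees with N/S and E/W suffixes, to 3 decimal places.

Field P=15, N=13: +15·20° lon, +13·10° lat → SW at lon 120°, lat 40°.
Square 5, 8: +5·2° lon, +8·1° lat → SW at lon 130°, lat 48°.
Cell spans 2° lon × 1° lat.
west 130.000° E, east 132.000° E.

130.000° E, 132.000° E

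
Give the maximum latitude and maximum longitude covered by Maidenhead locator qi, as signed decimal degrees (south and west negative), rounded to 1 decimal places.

0.0, 160.0

Field Q=16, I=8: +16·20° lon, +8·10° lat → SW at lon 140°, lat -10°.
Cell spans 20° lon × 10° lat. NE corner is SW corner plus one full cell.
latitude 0.0, longitude 160.0.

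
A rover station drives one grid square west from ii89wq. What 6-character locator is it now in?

II89vq

Longitude subsquare w = 22; −1 → 21 = v.
The latitude characters are unchanged.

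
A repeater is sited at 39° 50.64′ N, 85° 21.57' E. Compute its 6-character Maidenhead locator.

NM29qu

Shift to the Maidenhead origin (180°W, 90°S): lon 265.3595, lat 129.8440.
Field: lon ⌊265.3595/20⌋ = 13 → N; lat ⌊129.8440/10⌋ = 12 → M.
Square: lon ⌊5.3595/2⌋ = 2; lat ⌊9.8440/1⌋ = 9.
Subsquare: lon ⌊1.3595/0.0833333⌋ = 16 → q; lat ⌊0.8440/0.0416667⌋ = 20 → u.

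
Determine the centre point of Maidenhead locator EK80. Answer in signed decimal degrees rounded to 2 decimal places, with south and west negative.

10.50, -83.00

Field E=4, K=10: +4·20° lon, +10·10° lat → SW at lon -100°, lat 10°.
Square 8, 0: +8·2° lon, +0·1° lat → SW at lon -84°, lat 10°.
Cell spans 2° lon × 1° lat. Centre is SW corner plus half of each.
latitude 10.50, longitude -83.00.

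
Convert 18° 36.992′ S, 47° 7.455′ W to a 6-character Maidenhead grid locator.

GH61kj

Offset from 180°W / 90°S: lon 132.8757°, lat 71.3835°.
Field: 132.8757/20 → 6 → G, 71.3835/10 → 7 → H; chars GH.
Square: 12.8757/2 → 6, 1.3835/1 → 1; chars 61.
Subsquare: 0.8757/0.0833333 → 10 → k, 0.3835/0.0416667 → 9 → j; chars kj.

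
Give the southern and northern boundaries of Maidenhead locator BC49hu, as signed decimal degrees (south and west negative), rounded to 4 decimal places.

-60.1667, -60.1250

Field B=1, C=2: +1·20° lon, +2·10° lat → SW at lon -160°, lat -70°.
Square 4, 9: +4·2° lon, +9·1° lat → SW at lon -152°, lat -61°.
Subsquare h=7, u=20: +7·0.0833333° lon, +20·0.0416667° lat → SW at lon -151.417°, lat -60.1667°.
Cell spans 0.0833333° lon × 0.0416667° lat.
south -60.1667, north -60.1250.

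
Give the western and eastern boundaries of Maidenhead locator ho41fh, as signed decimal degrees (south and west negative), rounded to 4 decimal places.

Field H=7, O=14: +7·20° lon, +14·10° lat → SW at lon -40°, lat 50°.
Square 4, 1: +4·2° lon, +1·1° lat → SW at lon -32°, lat 51°.
Subsquare f=5, h=7: +5·0.0833333° lon, +7·0.0416667° lat → SW at lon -31.5833°, lat 51.2917°.
Cell spans 0.0833333° lon × 0.0416667° lat.
west -31.5833, east -31.5000.

-31.5833, -31.5000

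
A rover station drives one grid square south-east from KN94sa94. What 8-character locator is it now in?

Longitude extended square 9; +1 → 10, wraps to 0, carry into subsquare.
Longitude subsquare s = 18; +1 → 19 = t.
Latitude extended square 4; −1 → 3.

KN94ta03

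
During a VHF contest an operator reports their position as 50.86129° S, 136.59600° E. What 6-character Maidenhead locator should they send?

PD89hd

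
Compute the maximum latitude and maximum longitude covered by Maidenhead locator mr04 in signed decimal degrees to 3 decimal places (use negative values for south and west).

85.000, 62.000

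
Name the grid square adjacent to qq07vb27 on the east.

Longitude extended square 2; +1 → 3.
The latitude characters are unchanged.

QQ07vb37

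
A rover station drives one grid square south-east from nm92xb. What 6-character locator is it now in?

OM02aa

Longitude subsquare x = 23; +1 → 24, wraps to 0 = a, carry into square.
Longitude square 9; +1 → 10, wraps to 0, carry into field.
Longitude field N = 13; +1 → 14 = O.
Latitude subsquare b = 1; −1 → 0 = a.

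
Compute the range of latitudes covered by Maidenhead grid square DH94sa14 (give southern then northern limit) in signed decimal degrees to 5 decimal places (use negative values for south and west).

-15.98333, -15.97917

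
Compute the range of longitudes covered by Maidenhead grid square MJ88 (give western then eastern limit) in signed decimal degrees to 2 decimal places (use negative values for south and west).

76.00, 78.00

Field M=12, J=9: +12·20° lon, +9·10° lat → SW at lon 60°, lat 0°.
Square 8, 8: +8·2° lon, +8·1° lat → SW at lon 76°, lat 8°.
Cell spans 2° lon × 1° lat.
west 76.00, east 78.00.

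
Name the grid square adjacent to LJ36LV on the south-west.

LJ36ku

Longitude subsquare l = 11; −1 → 10 = k.
Latitude subsquare v = 21; −1 → 20 = u.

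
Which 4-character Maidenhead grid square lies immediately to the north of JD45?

Latitude square 5; +1 → 6.
The longitude characters are unchanged.

JD46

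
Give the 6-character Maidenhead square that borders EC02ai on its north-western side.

DC92xj

Longitude subsquare a = 0; −1 → -1, wraps to 23 = x, carry into square.
Longitude square 0; −1 → -1, wraps to 9, carry into field.
Longitude field E = 4; −1 → 3 = D.
Latitude subsquare i = 8; +1 → 9 = j.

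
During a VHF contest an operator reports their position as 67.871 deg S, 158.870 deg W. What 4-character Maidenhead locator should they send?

BC02

Shift to the Maidenhead origin (180°W, 90°S): lon 21.13, lat 22.13.
Field: lon ⌊21.13/20⌋ = 1 → B; lat ⌊22.13/10⌋ = 2 → C.
Square: lon ⌊1.13/2⌋ = 0; lat ⌊2.13/1⌋ = 2.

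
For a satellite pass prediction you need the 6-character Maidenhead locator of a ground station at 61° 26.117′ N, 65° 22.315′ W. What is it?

Offset from 180°W / 90°S: lon 114.6281°, lat 151.4353°.
Field: 114.6281/20 → 5 → F, 151.4353/10 → 15 → P; chars FP.
Square: 14.6281/2 → 7, 1.4353/1 → 1; chars 71.
Subsquare: 0.6281/0.0833333 → 7 → h, 0.4353/0.0416667 → 10 → k; chars hk.

FP71hk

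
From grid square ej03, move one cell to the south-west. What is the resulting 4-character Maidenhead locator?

DJ92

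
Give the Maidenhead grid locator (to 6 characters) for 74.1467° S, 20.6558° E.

KB05hu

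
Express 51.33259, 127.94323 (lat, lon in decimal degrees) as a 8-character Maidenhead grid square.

PO31xh39

Offset from 180°W / 90°S: lon 307.94323°, lat 141.33259°.
Field (20°×10°, letters A–R): 307.94323/20 → 15 → P, 141.33259/10 → 14 → O; chars PO.
Square (2°×1°, digits 0–9): 7.94323/2 → 3, 1.33259/1 → 1; chars 31.
Subsquare (5′×2.5′, letters a–x): 1.94323/0.0833333 → 23 → x, 0.33259/0.0416667 → 7 → h; chars xh.
Extended square (30″×15″, digits 0–9): 0.02656/0.00833333 → 3, 0.04092/0.00416667 → 9; chars 39.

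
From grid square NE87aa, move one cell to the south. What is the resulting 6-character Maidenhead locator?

NE86ax

Latitude subsquare a = 0; −1 → -1, wraps to 23 = x, carry into square.
Latitude square 7; −1 → 6.
The longitude characters are unchanged.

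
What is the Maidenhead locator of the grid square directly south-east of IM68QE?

IM68rd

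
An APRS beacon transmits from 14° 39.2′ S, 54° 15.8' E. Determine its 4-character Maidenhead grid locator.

LH75

Add 180° to longitude and 90° to latitude: 234.26, 75.35.
Field: 234.26/20 → 11 → L, 75.35/10 → 7 → H; chars LH.
Square: 14.26/2 → 7, 5.35/1 → 5; chars 75.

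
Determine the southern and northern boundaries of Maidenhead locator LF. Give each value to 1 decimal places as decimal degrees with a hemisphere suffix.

40.0° S, 30.0° S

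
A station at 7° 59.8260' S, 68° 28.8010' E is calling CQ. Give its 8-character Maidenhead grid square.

Add 180° to longitude and 90° to latitude: 248.48002, 82.00290.
Field: 248.48002/20 → 12 → M, 82.00290/10 → 8 → I; chars MI.
Square: 8.48002/2 → 4, 2.00290/1 → 2; chars 42.
Subsquare: 0.48002/0.0833333 → 5 → f, 0.00290/0.0416667 → 0 → a; chars fa.
Extended square: 0.06335/0.00833333 → 7, 0.00290/0.00416667 → 0; chars 70.

MI42fa70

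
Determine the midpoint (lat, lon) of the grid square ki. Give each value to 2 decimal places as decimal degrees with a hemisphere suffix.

5.00° S, 30.00° E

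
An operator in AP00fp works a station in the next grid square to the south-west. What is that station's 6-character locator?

AP00eo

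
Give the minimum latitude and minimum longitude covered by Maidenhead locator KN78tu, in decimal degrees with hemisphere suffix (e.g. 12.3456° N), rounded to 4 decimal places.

48.8333° N, 35.5833° E

Field K=10, N=13: +10·20° lon, +13·10° lat → SW at lon 20°, lat 40°.
Square 7, 8: +7·2° lon, +8·1° lat → SW at lon 34°, lat 48°.
Subsquare t=19, u=20: +19·0.0833333° lon, +20·0.0416667° lat → SW at lon 35.5833°, lat 48.8333°.
latitude 48.8333° N, longitude 35.5833° E.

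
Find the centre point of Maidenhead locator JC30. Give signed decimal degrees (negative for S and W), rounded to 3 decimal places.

-69.500, 7.000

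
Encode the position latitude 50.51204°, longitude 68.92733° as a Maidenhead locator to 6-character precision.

MO40lm

Offset from 180°W / 90°S: lon 248.9273°, lat 140.5120°.
Field (20°×10°, letters A–R): lon ⌊248.9273/20⌋ = 12 → M; lat ⌊140.5120/10⌋ = 14 → O.
Square (2°×1°, digits 0–9): lon ⌊8.9273/2⌋ = 4; lat ⌊0.5120/1⌋ = 0.
Subsquare (5′×2.5′, letters a–x): lon ⌊0.9273/0.0833333⌋ = 11 → l; lat ⌊0.5120/0.0416667⌋ = 12 → m.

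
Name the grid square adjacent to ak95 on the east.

BK05

Longitude square 9; +1 → 10, wraps to 0, carry into field.
Longitude field A = 0; +1 → 1 = B.
The latitude characters are unchanged.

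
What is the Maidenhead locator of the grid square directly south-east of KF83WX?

Longitude subsquare w = 22; +1 → 23 = x.
Latitude subsquare x = 23; −1 → 22 = w.

KF83xw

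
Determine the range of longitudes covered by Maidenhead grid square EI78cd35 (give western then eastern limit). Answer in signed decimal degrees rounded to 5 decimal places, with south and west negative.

Field E=4, I=8: +4·20° lon, +8·10° lat → SW at lon -100°, lat -10°.
Square 7, 8: +7·2° lon, +8·1° lat → SW at lon -86°, lat -2°.
Subsquare c=2, d=3: +2·0.0833333° lon, +3·0.0416667° lat → SW at lon -85.8333°, lat -1.875°.
Extended square 3, 5: +3·0.00833333° lon, +5·0.00416667° lat → SW at lon -85.8083°, lat -1.85417°.
Cell spans 0.00833333° lon × 0.00416667° lat.
west -85.80833, east -85.80000.

-85.80833, -85.80000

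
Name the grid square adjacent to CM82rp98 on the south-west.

CM82rp87

Longitude extended square 9; −1 → 8.
Latitude extended square 8; −1 → 7.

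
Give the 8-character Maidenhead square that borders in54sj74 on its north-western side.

Longitude extended square 7; −1 → 6.
Latitude extended square 4; +1 → 5.

IN54sj65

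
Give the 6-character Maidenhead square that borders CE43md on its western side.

Longitude subsquare m = 12; −1 → 11 = l.
The latitude characters are unchanged.

CE43ld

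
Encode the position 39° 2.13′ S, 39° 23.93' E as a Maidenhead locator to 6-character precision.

KF90qx

Offset from 180°W / 90°S: lon 219.3988°, lat 50.9645°.
Field (20°×10°, letters A–R): 219.3988/20 → 10 → K, 50.9645/10 → 5 → F; chars KF.
Square (2°×1°, digits 0–9): 19.3988/2 → 9, 0.9645/1 → 0; chars 90.
Subsquare (5′×2.5′, letters a–x): 1.3988/0.0833333 → 16 → q, 0.9645/0.0416667 → 23 → x; chars qx.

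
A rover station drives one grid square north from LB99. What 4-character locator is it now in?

Latitude square 9; +1 → 10, wraps to 0, carry into field.
Latitude field B = 1; +1 → 2 = C.
The longitude characters are unchanged.

LC90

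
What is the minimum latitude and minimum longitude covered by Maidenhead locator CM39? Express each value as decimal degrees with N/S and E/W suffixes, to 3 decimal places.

Field C=2, M=12: +2·20° lon, +12·10° lat → SW at lon -140°, lat 30°.
Square 3, 9: +3·2° lon, +9·1° lat → SW at lon -134°, lat 39°.
latitude 39.000° N, longitude 134.000° W.

39.000° N, 134.000° W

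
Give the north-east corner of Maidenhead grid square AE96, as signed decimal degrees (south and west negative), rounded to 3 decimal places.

Field A=0, E=4: +0·20° lon, +4·10° lat → SW at lon -180°, lat -50°.
Square 9, 6: +9·2° lon, +6·1° lat → SW at lon -162°, lat -44°.
Cell spans 2° lon × 1° lat. NE corner is SW corner plus one full cell.
latitude -43.000, longitude -160.000.

-43.000, -160.000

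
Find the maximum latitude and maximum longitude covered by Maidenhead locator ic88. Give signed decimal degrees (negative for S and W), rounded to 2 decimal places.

-61.00, -2.00

Field I=8, C=2: +8·20° lon, +2·10° lat → SW at lon -20°, lat -70°.
Square 8, 8: +8·2° lon, +8·1° lat → SW at lon -4°, lat -62°.
Cell spans 2° lon × 1° lat. NE corner is SW corner plus one full cell.
latitude -61.00, longitude -2.00.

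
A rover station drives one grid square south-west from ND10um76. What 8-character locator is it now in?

ND10um65

Longitude extended square 7; −1 → 6.
Latitude extended square 6; −1 → 5.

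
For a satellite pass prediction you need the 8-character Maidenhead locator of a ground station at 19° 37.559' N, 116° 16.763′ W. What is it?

Add 180° to longitude and 90° to latitude: 63.72062, 109.62598.
Field: 63.72062/20 → 3 → D, 109.62598/10 → 10 → K; chars DK.
Square: 3.72062/2 → 1, 9.62598/1 → 9; chars 19.
Subsquare: 1.72062/0.0833333 → 20 → u, 0.62598/0.0416667 → 15 → p; chars up.
Extended square: 0.05395/0.00833333 → 6, 0.00098/0.00416667 → 0; chars 60.

DK19up60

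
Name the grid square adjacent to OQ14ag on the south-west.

Longitude subsquare a = 0; −1 → -1, wraps to 23 = x, carry into square.
Longitude square 1; −1 → 0.
Latitude subsquare g = 6; −1 → 5 = f.

OQ04xf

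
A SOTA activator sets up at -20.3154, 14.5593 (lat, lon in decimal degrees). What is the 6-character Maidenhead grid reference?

JG79gq

Shift to the Maidenhead origin (180°W, 90°S): lon 194.5593, lat 69.6846.
Field: 194.5593/20 → 9 → J, 69.6846/10 → 6 → G; chars JG.
Square: 14.5593/2 → 7, 9.6846/1 → 9; chars 79.
Subsquare: 0.5593/0.0833333 → 6 → g, 0.6846/0.0416667 → 16 → q; chars gq.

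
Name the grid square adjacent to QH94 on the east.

Longitude square 9; +1 → 10, wraps to 0, carry into field.
Longitude field Q = 16; +1 → 17 = R.
The latitude characters are unchanged.

RH04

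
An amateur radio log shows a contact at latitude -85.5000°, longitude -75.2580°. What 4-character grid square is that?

Add 180° to longitude and 90° to latitude: 104.74, 4.50.
Field: 104.74/20 → 5 → F, 4.50/10 → 0 → A; chars FA.
Square: 4.74/2 → 2, 4.50/1 → 4; chars 24.

FA24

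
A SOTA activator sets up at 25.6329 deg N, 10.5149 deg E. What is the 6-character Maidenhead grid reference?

JL55gp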